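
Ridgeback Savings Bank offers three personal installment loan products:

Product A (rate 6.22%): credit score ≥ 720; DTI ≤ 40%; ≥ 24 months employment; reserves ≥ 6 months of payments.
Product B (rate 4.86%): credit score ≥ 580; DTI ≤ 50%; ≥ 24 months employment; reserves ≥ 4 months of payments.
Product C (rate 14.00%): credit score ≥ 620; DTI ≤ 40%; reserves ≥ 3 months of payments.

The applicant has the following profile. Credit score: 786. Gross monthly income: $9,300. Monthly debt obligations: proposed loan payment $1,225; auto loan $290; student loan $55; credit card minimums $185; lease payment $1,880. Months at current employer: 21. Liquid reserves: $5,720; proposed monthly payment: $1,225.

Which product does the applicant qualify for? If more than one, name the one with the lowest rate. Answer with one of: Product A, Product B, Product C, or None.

Product C

Total debts = (1,225 + 290 + 55 + 185 + 1,880) = 3,635; DTI = 3,635/9,300 = 39.1%.
Reserves = 5,720/1,225 = 4.7 months.
Product A: score 786 ≥ 720; DTI 39.1% ≤ 40%; employment 21 < 24 mo; reserves 4.7 < 6 mo → does not qualify.
Product B: score 786 ≥ 580; DTI 39.1% ≤ 50%; employment 21 < 24 mo; reserves 4.7 ≥ 4 mo → does not qualify.
Product C: score 786 ≥ 620; DTI 39.1% ≤ 40%; reserves 4.7 ≥ 3 mo → qualifies.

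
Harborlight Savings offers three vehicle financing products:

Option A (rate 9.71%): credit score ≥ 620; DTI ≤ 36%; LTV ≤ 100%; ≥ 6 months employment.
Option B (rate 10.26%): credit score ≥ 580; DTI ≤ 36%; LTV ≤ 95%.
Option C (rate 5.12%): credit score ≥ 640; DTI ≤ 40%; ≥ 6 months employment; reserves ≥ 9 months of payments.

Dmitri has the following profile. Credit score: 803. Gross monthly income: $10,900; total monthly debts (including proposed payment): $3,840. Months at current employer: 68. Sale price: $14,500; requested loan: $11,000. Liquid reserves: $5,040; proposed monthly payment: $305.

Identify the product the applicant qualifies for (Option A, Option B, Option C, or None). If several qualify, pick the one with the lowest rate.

DTI = 3,840/10,900 = 35.2%.
LTV = 11,000/14,500 = 75.9%.
Reserves = 5,040/305 = 16.5 months.
Option A: score 803 ≥ 620; DTI 35.2% ≤ 36%; LTV 75.9% ≤ 100%; employment 68 ≥ 6 mo → qualifies.
Option B: score 803 ≥ 580; DTI 35.2% ≤ 36%; LTV 75.9% ≤ 95% → qualifies.
Option C: score 803 ≥ 640; DTI 35.2% ≤ 40%; employment 68 ≥ 6 mo; reserves 16.5 ≥ 9 mo → qualifies.
Qualifying: Option A, Option B, Option C. Lowest rate is 5.12% → Option C.

Option C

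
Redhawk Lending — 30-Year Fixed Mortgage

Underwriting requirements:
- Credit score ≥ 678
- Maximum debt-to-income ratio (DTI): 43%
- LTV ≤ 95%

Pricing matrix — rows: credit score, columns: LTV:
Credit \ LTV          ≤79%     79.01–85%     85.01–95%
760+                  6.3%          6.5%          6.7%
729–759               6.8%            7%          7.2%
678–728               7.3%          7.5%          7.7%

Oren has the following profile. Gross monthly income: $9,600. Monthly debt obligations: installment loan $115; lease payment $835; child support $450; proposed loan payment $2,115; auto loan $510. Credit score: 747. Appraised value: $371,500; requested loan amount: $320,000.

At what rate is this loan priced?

7.2%

Credit score 747 ≥ 678; Total monthly debts = (115 + 835 + 450 + 2,115 + 510) = 4,025. DTI = 4,025/9,600 = 41.9% ≤ 43%
LTV = 320,000/371,500 = 86.1% ≤ 95%
Score 747 is in the 729–759 band; LTV 86.1% is in the 85.01–95% band → 7.2%.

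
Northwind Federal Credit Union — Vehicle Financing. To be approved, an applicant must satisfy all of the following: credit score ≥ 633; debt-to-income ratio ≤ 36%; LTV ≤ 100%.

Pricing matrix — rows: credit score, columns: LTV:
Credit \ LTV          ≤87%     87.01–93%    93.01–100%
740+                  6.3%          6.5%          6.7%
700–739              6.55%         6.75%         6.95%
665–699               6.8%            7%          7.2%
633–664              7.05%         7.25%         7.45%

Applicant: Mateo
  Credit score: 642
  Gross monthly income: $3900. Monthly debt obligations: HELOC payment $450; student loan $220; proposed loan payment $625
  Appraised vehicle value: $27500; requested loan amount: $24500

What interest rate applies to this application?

Credit score 642 ≥ 633; Total monthly debts = (450 + 220 + 625) = 1,295. Debt-to-income = 1,295/3,900 = 33.2% — meets 36% limit
Loan-to-value = 24,500/27,500 = 89.1% — pass (100% max)
Row: 642 falls in 633–664. Column: 89.1% falls in 87.01–93%. Rate = 7.25%.

7.25%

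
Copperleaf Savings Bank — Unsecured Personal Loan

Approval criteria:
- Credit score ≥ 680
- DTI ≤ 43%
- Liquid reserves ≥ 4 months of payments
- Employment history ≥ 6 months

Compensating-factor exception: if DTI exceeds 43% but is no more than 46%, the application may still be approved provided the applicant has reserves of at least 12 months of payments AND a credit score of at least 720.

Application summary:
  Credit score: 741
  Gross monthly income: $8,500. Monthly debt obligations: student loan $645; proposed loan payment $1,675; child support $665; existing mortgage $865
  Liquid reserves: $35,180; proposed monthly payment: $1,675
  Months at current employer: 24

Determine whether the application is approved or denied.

Credit score 741 ≥ 680 (meets base)
Total debts = (645 + 1,675 + 665 + 865) = 3,850. DTI: 3,850 ÷ 8,500 = 45.3%, over the 43% base limit.
Liquid reserves cover 35,180/1,675 = 21.0 months — ≥ 4 required
Employment 24 ≥ 6 months
DTI 45.3% is within the 43%–46% exception band; checking compensating factors.
Reserves 21.0 ≥ 12 months; credit score 741 ≥ 720.
Both override conditions satisfied; DTI exception granted.

Approved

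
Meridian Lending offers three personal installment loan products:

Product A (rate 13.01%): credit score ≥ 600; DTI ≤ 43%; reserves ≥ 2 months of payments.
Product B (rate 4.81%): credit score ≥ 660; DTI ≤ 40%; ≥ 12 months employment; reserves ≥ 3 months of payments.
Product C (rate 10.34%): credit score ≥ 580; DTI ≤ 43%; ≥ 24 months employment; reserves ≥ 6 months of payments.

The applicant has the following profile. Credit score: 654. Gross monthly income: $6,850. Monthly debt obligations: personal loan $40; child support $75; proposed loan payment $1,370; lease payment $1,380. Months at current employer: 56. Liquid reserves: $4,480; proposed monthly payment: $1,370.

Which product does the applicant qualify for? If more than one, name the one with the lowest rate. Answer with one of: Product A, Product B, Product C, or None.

Product A

Total debts = (40 + 75 + 1,370 + 1,380) = 2,865; DTI = 2,865/6,850 = 41.8%.
Reserves = 4,480/1,370 = 3.3 months.
Product A: score 654 ≥ 600; DTI 41.8% ≤ 43%; reserves 3.3 ≥ 2 mo → qualifies.
Product B: score 654 < 660; DTI 41.8% > 40%; employment 56 ≥ 12 mo; reserves 3.3 ≥ 3 mo → does not qualify.
Product C: score 654 ≥ 580; DTI 41.8% ≤ 43%; employment 56 ≥ 24 mo; reserves 3.3 < 6 mo → does not qualify.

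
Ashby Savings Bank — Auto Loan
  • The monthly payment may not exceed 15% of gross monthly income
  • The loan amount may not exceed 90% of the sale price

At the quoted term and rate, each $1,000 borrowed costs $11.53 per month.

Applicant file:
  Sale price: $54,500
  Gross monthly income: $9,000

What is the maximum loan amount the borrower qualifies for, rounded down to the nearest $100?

$49,000

Payment cap: 15% × $9,000 = $1,350/month.
At $11.53 per $1,000, that supports 1,350/11.53 × 1,000 ≈ $117,085 → $117,000.
LTV cap: 90% × $54,500 = $49,050 → $49,000.
Binding constraint: loan-to-value.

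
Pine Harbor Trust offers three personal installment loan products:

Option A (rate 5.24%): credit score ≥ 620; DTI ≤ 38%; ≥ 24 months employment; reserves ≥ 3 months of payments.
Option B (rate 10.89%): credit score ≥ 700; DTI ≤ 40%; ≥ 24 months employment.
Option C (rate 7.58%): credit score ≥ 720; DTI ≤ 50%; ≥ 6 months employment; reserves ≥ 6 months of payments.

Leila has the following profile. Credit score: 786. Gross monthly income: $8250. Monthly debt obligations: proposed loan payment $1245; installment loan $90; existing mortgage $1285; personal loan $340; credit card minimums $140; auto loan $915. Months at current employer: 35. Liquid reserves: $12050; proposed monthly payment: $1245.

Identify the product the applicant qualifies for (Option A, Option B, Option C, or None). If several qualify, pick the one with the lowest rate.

Option C

Total debts = (1,245 + 90 + 1,285 + 340 + 140 + 915) = 4,015; DTI = 4,015/8,250 = 48.7%.
Reserves = 12,050/1,245 = 9.7 months.
Option A: score 786 ≥ 620; DTI 48.7% > 38%; employment 35 ≥ 24 mo; reserves 9.7 ≥ 3 mo → does not qualify.
Option B: score 786 ≥ 700; DTI 48.7% > 40%; employment 35 ≥ 24 mo → does not qualify.
Option C: score 786 ≥ 720; DTI 48.7% ≤ 50%; employment 35 ≥ 6 mo; reserves 9.7 ≥ 6 mo → qualifies.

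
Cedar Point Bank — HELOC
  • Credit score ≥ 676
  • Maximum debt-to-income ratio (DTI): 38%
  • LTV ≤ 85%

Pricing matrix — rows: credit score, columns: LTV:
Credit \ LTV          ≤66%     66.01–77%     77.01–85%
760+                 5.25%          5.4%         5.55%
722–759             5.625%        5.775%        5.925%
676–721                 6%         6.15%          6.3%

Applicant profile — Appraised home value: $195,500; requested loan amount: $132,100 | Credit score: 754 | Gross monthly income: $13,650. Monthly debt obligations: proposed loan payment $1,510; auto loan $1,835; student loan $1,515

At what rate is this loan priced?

Credit score 754 ≥ 676; Total monthly debts = (1,510 + 1,835 + 1,515) = 4,860. DTI = 4,860/13,650 = 35.6% ≤ 38%
LTV = 132,100/195,500 = 67.6% ≤ 85%
Row: 754 falls in 722–759. Column: 67.6% falls in 66.01–77%. Rate = 5.775%.

5.775%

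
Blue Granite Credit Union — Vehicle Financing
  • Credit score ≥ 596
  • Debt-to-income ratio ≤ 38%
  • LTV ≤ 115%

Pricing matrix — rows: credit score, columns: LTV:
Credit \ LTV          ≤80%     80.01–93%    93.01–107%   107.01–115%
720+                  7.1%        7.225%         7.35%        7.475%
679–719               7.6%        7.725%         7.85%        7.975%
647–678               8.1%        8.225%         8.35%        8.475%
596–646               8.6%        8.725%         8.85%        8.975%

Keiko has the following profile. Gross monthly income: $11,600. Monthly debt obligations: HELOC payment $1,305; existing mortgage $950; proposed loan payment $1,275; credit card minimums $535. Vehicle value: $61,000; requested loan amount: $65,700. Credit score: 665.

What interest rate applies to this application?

8.475%

Credit score 665 ≥ 596; Total monthly debts = (1,305 + 950 + 1,275 + 535) = 4,065. DTI: 4,065 ÷ 11,600 = 35%, within the 38% cap
LTV = 65,700/61,000 = 107.7% ≤ 115%
Credit 665 → row 647–678; LTV 107.7% → column 107.01–115%. Grid cell → 8.475%.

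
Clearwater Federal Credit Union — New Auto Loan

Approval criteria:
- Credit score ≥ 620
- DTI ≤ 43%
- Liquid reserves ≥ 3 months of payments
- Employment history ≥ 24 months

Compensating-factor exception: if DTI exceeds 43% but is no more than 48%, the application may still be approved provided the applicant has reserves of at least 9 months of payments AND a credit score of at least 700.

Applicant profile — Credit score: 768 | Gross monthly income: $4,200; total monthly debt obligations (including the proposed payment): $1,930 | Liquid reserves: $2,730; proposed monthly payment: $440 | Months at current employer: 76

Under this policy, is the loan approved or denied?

Credit score 768 ≥ 620 (meets base)
DTI: 1,930 ÷ 4,200 = 46%, over the 43% base limit.
Reserves = 2,730/440 = 6.2 months ≥ 3
Employment 76 ≥ 24 months
DTI 46% is within the 43%–48% exception band; checking compensating factors.
Reserves 6.2 < 9 months; credit score 768 ≥ 700.
Override conditions not both satisfied; exception does not apply.

Denied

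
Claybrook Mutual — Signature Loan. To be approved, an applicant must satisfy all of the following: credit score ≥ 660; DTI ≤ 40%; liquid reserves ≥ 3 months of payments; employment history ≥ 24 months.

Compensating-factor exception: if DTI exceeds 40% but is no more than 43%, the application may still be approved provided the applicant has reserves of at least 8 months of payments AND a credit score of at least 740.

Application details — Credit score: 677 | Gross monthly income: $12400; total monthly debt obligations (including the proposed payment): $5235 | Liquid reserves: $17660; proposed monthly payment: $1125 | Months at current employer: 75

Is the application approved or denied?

Denied

Credit score 677 ≥ 660 (meets base)
DTI: 5,235 ÷ 12,400 = 42.2%, over the 40% base limit.
Liquid reserves cover 17,660/1,125 = 15.7 months — ≥ 3 required
Employment 75 ≥ 24 months
42.2% falls in the override range (40%–43%), so the compensating-factor test applies.
Override check — reserves: 15.7 mo (ok); score: 677 (below 740).
Override conditions not both satisfied; exception does not apply.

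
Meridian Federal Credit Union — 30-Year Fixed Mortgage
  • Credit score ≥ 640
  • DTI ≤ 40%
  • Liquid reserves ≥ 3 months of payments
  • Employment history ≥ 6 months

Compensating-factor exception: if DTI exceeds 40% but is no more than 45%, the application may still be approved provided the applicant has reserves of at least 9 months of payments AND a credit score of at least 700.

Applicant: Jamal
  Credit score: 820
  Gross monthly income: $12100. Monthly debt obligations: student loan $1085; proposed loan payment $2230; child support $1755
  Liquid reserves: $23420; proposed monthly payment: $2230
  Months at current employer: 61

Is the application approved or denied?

Credit score 820 ≥ 640 (meets base)
Total debts = (1,085 + 2,230 + 1,755) = 5,070. DTI = 5,070/12,100 = 41.9% > 40% — standard DTI limit exceeded.
Liquid reserves cover 23,420/2,230 = 10.5 months — ≥ 3 required
Employment 61 ≥ 6 months
41.9% falls in the override range (40%–45%), so the compensating-factor test applies.
Override check — reserves: 10.5 mo (ok); score: 820 (ok).
Both compensating conditions met → exception applies.

Approved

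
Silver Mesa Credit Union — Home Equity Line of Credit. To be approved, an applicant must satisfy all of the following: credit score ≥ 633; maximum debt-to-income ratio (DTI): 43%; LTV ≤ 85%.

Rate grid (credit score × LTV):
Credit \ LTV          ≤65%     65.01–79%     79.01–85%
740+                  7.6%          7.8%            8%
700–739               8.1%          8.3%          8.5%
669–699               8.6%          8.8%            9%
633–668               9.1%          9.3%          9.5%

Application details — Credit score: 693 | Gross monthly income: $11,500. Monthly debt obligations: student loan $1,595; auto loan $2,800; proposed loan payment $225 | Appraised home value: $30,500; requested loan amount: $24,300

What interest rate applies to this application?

9%

Credit score 693 ≥ 633; Total monthly debts = (1,595 + 2,800 + 225) = 4,620. DTI = 4,620/11,500 = 40.2% ≤ 43%
LTV = 24,300/30,500 = 79.7% ≤ 85%
Row: 693 falls in 669–699. Column: 79.7% falls in 79.01–85%. Rate = 9%.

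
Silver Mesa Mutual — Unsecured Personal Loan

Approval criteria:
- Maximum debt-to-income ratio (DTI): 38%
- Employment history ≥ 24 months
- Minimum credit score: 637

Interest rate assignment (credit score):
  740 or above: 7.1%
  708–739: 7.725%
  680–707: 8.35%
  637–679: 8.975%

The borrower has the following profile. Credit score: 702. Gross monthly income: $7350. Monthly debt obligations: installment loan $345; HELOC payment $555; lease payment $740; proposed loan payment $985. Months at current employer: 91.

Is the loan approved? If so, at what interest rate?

Credit score 702 ≥ 637 (meets minimum)
Employment 91 ≥ 24 months
Total monthly debts = (345 + 555 + 740 + 985) = 2,625. DTI: 2,625 ÷ 7,350 = 35.7%, within the 38% cap
All requirements met. Score 702 falls in the 680–707 tier → 8.35%.

Approved at 8.35%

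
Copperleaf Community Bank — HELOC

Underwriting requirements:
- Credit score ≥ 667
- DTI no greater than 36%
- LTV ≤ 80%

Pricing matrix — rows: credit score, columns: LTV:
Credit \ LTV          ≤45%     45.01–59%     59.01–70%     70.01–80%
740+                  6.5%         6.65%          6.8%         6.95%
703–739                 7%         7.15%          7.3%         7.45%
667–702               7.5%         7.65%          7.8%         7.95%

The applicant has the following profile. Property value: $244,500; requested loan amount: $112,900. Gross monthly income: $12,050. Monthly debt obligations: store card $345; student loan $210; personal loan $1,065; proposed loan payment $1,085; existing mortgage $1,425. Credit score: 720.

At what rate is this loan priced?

Credit score 720 ≥ 667; Total monthly debts = (345 + 210 + 1,065 + 1,085 + 1,425) = 4,130. DTI = 4,130/12,050 = 34.3% ≤ 36%
LTV: 112,900 ÷ 244,500 = 46.2%, within 80% cap
Row: 720 falls in 703–739. Column: 46.2% falls in 45.01–59%. Rate = 7.15%.

7.15%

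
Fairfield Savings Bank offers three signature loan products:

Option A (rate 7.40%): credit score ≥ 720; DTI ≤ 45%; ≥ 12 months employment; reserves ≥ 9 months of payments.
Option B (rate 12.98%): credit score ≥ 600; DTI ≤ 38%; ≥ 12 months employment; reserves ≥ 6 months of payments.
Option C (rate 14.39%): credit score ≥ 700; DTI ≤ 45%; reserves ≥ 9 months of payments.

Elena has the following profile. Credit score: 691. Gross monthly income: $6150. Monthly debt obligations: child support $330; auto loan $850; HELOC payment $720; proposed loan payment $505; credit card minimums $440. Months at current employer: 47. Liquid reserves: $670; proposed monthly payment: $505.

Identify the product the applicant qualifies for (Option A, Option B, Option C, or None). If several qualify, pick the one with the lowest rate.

None

Total debts = (330 + 850 + 720 + 505 + 440) = 2,845; DTI = 2,845/6,150 = 46.3%.
Reserves = 670/505 = 1.3 months.
Option A: score 691 < 720; DTI 46.3% > 45%; employment 47 ≥ 12 mo; reserves 1.3 < 9 mo → does not qualify.
Option B: score 691 ≥ 600; DTI 46.3% > 38%; employment 47 ≥ 12 mo; reserves 1.3 < 6 mo → does not qualify.
Option C: score 691 < 700; DTI 46.3% > 45%; reserves 1.3 < 9 mo → does not qualify.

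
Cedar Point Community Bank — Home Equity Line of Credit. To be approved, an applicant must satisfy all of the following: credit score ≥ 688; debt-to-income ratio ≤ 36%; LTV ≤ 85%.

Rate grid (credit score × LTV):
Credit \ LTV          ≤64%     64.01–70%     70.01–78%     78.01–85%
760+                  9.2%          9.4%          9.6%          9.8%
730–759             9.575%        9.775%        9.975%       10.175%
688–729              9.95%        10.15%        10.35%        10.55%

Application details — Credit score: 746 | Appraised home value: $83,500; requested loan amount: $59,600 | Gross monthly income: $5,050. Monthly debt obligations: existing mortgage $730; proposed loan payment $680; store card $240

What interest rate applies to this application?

9.975%

Credit score 746 ≥ 688; Total monthly debts = (730 + 680 + 240) = 1,650. DTI: 1,650 ÷ 5,050 = 32.7%, within the 36% cap
LTV = 59,600/83,500 = 71.4% ≤ 85%
Credit 746 → row 730–759; LTV 71.4% → column 70.01–78%. Grid cell → 9.975%.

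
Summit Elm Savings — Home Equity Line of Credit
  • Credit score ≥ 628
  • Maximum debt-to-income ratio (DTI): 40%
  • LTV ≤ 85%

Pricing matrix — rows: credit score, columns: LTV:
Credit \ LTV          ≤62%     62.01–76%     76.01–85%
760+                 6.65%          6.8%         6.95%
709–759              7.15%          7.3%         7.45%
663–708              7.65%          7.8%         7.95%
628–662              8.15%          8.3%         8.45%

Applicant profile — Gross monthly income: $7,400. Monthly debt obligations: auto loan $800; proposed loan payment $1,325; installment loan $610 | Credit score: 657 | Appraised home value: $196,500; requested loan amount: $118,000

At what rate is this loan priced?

Credit score 657 ≥ 628; Total monthly debts = (800 + 1,325 + 610) = 2,735. DTI = 2,735/7,400 = 37% ≤ 40%
LTV: 118,000 ÷ 196,500 = 60.1%, within 85% cap
Row: 657 falls in 628–662. Column: 60.1% falls in ≤62%. Rate = 8.15%.

8.15%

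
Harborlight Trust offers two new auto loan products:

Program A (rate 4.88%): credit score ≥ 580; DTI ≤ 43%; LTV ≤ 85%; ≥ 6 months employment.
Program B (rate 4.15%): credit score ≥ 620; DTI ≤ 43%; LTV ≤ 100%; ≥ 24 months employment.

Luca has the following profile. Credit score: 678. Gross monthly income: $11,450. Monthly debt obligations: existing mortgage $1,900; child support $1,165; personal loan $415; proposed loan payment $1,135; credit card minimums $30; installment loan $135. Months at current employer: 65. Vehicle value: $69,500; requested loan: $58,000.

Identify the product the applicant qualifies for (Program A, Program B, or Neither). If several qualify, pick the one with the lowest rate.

Total debts = (1,900 + 1,165 + 415 + 1,135 + 30 + 135) = 4,780; DTI = 4,780/11,450 = 41.7%.
LTV = 58,000/69,500 = 83.5%.
Program A: score 678 ≥ 580; DTI 41.7% ≤ 43%; LTV 83.5% ≤ 85%; employment 65 ≥ 6 mo → qualifies.
Program B: score 678 ≥ 620; DTI 41.7% ≤ 43%; LTV 83.5% ≤ 100%; employment 65 ≥ 24 mo → qualifies.
Qualifying: Program A, Program B. Lowest rate is 4.15% → Program B.

Program B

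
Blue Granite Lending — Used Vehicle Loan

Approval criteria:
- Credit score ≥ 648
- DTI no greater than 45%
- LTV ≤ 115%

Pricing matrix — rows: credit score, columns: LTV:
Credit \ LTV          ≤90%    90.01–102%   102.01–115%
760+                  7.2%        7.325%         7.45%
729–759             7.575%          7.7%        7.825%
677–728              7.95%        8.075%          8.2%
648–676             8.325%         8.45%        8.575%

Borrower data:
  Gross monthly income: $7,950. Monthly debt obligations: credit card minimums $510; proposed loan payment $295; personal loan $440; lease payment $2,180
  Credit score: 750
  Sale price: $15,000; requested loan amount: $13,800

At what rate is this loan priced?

7.7%

Credit score 750 ≥ 648; Total monthly debts = (510 + 295 + 440 + 2,180) = 3,425. Debt-to-income = 3,425/7,950 = 43.1% — meets 45% limit
LTV: 13,800 ÷ 15,000 = 92%, within 115% cap
Score 750 is in the 729–759 band; LTV 92% is in the 90.01–102% band → 7.7%.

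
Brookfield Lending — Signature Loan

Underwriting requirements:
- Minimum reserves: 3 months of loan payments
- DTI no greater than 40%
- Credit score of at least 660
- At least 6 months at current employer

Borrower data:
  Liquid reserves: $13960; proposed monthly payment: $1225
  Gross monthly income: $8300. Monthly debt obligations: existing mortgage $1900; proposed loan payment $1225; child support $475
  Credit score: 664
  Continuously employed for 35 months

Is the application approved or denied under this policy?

Reserves = 13,960/1,225 = 11.4 months ≥ 3
Total monthly debts = (1,900 + 1,225 + 475) = 3,600. DTI = 3,600/8,300 = 43.4% > 40%
Credit score 664 ≥ 660 (meets)
Employment 35 ≥ 6 months
Fails on DTI.

Denied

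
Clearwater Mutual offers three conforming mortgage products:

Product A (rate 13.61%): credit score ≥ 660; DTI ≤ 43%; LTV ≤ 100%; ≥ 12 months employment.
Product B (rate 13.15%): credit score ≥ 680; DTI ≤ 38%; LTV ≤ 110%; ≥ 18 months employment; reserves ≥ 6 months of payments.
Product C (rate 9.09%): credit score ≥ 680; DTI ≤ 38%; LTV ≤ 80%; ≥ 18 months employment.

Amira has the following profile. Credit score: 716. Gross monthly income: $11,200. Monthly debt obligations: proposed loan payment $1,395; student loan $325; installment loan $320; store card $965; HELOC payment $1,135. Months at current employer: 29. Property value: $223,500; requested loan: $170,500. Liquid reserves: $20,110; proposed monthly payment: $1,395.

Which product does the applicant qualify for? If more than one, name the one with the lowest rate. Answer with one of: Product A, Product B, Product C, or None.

Total debts = (1,395 + 325 + 320 + 965 + 1,135) = 4,140; DTI = 4,140/11,200 = 37%.
LTV = 170,500/223,500 = 76.3%.
Reserves = 20,110/1,395 = 14.4 months.
Product A: score 716 ≥ 660; DTI 37% ≤ 43%; LTV 76.3% ≤ 100%; employment 29 ≥ 12 mo → qualifies.
Product B: score 716 ≥ 680; DTI 37% ≤ 38%; LTV 76.3% ≤ 110%; employment 29 ≥ 18 mo; reserves 14.4 ≥ 6 mo → qualifies.
Product C: score 716 ≥ 680; DTI 37% ≤ 38%; LTV 76.3% ≤ 80%; employment 29 ≥ 18 mo → qualifies.
Qualifying: Product A, Product B, Product C. Lowest rate is 9.09% → Product C.

Product C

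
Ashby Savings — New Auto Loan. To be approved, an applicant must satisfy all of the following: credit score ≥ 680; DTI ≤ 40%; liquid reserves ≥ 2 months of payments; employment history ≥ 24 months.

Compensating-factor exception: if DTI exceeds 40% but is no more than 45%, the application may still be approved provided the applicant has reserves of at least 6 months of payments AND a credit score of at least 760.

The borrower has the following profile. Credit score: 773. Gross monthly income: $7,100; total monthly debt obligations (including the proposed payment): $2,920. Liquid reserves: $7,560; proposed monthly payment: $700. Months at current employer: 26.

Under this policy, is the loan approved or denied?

Approved

Credit score 773 ≥ 680 (meets base)
DTI = 2,920/7,100 = 41.1% > 40% — standard DTI limit exceeded.
Reserves: 7,560 ÷ 700 = 10.8 months (meets 2-month minimum)
Employment 26 ≥ 24 months
DTI 41.1% is within the 40%–45% exception band; checking compensating factors.
Reserves 10.8 ≥ 6 months; credit score 773 ≥ 760.
Both compensating conditions met → exception applies.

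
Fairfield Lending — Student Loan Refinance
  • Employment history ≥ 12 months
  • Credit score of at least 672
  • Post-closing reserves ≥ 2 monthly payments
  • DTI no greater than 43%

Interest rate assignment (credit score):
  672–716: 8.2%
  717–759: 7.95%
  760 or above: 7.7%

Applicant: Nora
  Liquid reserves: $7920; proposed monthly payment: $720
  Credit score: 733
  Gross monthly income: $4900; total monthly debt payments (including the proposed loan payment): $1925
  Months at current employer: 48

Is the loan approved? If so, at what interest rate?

Approved at 7.95%

Credit score 733 ≥ 672 (meets minimum)
Reserves: 7,920 ÷ 720 = 11.0 months (meets 2-month minimum)
DTI = 1,925/4,900 = 39.3% ≤ 43%
Employment 48 ≥ 12 months
All requirements met. Score 733 falls in the 717–759 tier → 7.95%.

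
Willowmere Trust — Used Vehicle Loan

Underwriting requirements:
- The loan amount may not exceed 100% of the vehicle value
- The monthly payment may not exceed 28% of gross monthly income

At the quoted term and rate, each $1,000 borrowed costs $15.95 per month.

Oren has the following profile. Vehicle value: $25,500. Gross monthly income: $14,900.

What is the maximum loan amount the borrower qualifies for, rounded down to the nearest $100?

Payment cap: 28% × $14,900 = $4,172/month.
At $15.95 per $1,000, that supports 4,172/15.95 × 1,000 ≈ $261,567 → $261,500.
LTV cap: 100% × $25,500 = $25,500 → $25,500.
Binding constraint: loan-to-value.

$25,500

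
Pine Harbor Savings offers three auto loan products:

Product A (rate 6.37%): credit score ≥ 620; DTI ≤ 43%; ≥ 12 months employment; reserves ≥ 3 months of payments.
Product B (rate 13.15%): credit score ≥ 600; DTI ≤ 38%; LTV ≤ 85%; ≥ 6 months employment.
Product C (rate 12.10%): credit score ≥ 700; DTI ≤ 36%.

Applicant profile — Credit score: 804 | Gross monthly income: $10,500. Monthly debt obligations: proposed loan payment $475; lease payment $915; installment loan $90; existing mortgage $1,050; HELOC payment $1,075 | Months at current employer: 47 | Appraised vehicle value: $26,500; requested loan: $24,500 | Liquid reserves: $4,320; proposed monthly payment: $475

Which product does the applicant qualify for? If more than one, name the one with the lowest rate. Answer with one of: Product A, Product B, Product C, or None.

Product A

Total debts = (475 + 915 + 90 + 1,050 + 1,075) = 3,605; DTI = 3,605/10,500 = 34.3%.
LTV = 24,500/26,500 = 92.5%.
Reserves = 4,320/475 = 9.1 months.
Product A: score 804 ≥ 620; DTI 34.3% ≤ 43%; employment 47 ≥ 12 mo; reserves 9.1 ≥ 3 mo → qualifies.
Product B: score 804 ≥ 600; DTI 34.3% ≤ 38%; LTV 92.5% > 85%; employment 47 ≥ 6 mo → does not qualify.
Product C: score 804 ≥ 700; DTI 34.3% ≤ 36% → qualifies.
Qualifying: Product A, Product C. Lowest rate is 6.37% → Product A.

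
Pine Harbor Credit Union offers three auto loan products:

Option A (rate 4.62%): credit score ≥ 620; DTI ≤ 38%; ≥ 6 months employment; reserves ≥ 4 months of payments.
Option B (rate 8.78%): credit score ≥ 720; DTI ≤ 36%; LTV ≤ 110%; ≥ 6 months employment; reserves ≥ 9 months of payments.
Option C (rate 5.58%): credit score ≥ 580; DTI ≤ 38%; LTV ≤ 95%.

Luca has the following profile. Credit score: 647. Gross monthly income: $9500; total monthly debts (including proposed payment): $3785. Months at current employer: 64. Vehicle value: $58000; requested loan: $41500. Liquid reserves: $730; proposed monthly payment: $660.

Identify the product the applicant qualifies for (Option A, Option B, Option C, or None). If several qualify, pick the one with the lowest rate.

DTI = 3,785/9,500 = 39.8%.
LTV = 41,500/58,000 = 71.6%.
Reserves = 730/660 = 1.1 months.
Option A: score 647 ≥ 620; DTI 39.8% > 38%; employment 64 ≥ 6 mo; reserves 1.1 < 4 mo → does not qualify.
Option B: score 647 < 720; DTI 39.8% > 36%; LTV 71.6% ≤ 110%; employment 64 ≥ 6 mo; reserves 1.1 < 9 mo → does not qualify.
Option C: score 647 ≥ 580; DTI 39.8% > 38%; LTV 71.6% ≤ 95% → does not qualify.

None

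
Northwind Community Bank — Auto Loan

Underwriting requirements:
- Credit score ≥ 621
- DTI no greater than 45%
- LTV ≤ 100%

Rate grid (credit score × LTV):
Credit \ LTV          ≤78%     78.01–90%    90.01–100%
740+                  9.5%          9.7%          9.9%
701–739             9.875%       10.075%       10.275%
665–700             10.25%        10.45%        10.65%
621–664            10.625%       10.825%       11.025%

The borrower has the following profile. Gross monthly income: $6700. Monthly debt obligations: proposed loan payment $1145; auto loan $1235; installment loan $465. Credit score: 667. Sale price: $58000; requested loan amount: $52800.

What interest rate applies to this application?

Credit score 667 ≥ 621; Total monthly debts = (1,145 + 1,235 + 465) = 2,845. Debt-to-income = 2,845/6,700 = 42.5% — meets 45% limit
LTV = 52,800/58,000 = 91% ≤ 100%
Credit 667 → row 665–700; LTV 91% → column 90.01–100%. Grid cell → 10.65%.

10.65%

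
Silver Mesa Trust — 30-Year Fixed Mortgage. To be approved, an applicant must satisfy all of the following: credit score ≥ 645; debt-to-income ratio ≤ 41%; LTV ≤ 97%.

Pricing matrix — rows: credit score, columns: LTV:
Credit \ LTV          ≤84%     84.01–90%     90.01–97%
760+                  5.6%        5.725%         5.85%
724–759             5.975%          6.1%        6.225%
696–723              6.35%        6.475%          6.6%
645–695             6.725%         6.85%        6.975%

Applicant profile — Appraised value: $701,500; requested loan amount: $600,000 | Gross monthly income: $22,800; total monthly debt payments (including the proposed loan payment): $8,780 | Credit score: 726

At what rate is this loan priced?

Credit score 726 ≥ 645; DTI = 8,780/22,800 = 38.5% ≤ 41%
LTV = 600,000/701,500 = 85.5% ≤ 97%
Credit 726 → row 724–759; LTV 85.5% → column 84.01–90%. Grid cell → 6.1%.

6.1%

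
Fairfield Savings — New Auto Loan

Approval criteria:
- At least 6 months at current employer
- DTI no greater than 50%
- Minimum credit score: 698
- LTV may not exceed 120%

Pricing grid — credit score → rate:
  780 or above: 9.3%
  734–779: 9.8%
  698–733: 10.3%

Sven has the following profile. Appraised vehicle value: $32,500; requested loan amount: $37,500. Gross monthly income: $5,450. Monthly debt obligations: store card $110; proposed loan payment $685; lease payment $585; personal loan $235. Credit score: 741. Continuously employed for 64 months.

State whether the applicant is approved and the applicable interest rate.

Credit score 741 ≥ 698 (meets minimum)
LTV: 37,500 ÷ 32,500 = 115.4%, within 120% cap
Total monthly debts = (110 + 685 + 585 + 235) = 1,615. DTI: 1,615 ÷ 5,450 = 29.6%, within the 50% cap
Employment 64 ≥ 6 months
All requirements met. Score 741 falls in the 734–779 tier → 9.8%.

Approved at 9.8%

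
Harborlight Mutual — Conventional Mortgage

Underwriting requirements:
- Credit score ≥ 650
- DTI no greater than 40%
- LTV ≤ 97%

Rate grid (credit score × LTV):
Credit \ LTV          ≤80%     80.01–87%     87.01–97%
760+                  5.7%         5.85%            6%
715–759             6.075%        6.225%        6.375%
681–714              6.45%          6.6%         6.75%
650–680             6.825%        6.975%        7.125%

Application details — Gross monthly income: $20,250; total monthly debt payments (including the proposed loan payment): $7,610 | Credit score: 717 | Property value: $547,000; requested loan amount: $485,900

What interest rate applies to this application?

6.375%

Credit score 717 ≥ 650; DTI = 7,610/20,250 = 37.6% ≤ 40%
Loan-to-value = 485,900/547,000 = 88.8% — pass (97% max)
Score 717 is in the 715–759 band; LTV 88.8% is in the 87.01–97% band → 6.375%.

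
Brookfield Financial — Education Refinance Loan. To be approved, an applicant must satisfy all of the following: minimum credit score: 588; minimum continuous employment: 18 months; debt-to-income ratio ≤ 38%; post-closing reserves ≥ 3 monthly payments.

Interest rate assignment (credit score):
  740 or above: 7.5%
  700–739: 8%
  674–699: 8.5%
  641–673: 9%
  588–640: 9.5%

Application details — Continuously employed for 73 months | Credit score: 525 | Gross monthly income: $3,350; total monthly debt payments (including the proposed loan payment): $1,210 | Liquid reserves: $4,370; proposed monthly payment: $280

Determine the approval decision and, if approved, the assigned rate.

Credit score 525 < 588 (below minimum)
Reserves: 4,370 ÷ 280 = 15.6 months (meets 3-month minimum)
Employment 73 ≥ 18 months
DTI = 1,210/3,350 = 36.1% ≤ 38%
Not all requirements met → denied.

Denied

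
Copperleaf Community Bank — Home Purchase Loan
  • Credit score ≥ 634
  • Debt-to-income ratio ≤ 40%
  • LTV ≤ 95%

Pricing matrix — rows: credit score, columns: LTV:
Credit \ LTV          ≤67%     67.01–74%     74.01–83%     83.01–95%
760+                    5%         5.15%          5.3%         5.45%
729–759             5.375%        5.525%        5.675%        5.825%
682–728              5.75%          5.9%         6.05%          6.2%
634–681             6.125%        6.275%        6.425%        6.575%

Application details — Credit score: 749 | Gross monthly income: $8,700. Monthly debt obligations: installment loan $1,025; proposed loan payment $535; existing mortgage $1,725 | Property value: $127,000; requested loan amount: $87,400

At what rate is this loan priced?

5.525%

Credit score 749 ≥ 634; Total monthly debts = (1,025 + 535 + 1,725) = 3,285. DTI = 3,285/8,700 = 37.8% ≤ 40%
LTV = 87,400/127,000 = 68.8% ≤ 95%
Score 749 is in the 729–759 band; LTV 68.8% is in the 67.01–74% band → 5.525%.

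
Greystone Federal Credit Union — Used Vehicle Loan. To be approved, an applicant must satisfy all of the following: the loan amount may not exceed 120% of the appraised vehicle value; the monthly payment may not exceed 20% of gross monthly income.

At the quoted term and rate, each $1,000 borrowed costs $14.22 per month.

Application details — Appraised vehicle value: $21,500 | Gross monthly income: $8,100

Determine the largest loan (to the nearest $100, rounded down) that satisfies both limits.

$25,800

Payment cap: 20% × $8,100 = $1,620/month.
At $14.22 per $1,000, that supports 1,620/14.22 × 1,000 ≈ $113,924 → $113,900.
LTV cap: 120% × $21,500 = $25,800 → $25,800.
Binding constraint: loan-to-value.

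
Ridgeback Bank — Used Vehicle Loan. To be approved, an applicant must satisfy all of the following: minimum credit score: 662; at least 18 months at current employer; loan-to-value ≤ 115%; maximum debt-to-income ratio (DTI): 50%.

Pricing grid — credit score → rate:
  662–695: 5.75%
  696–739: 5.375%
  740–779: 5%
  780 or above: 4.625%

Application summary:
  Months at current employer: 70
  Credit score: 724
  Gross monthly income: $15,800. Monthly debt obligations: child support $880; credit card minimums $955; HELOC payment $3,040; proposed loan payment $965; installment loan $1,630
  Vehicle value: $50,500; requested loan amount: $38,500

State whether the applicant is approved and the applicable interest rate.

Credit score 724 ≥ 662 (meets minimum)
Employment 70 ≥ 18 months
Total monthly debts = (880 + 955 + 3,040 + 965 + 1,630) = 7,470. Debt-to-income = 7,470/15,800 = 47.3% — meets 50% limit
Loan-to-value = 38,500/50,500 = 76.2% — pass (115% max)
All requirements met. Score 724 falls in the 696–739 tier → 5.375%.

Approved at 5.375%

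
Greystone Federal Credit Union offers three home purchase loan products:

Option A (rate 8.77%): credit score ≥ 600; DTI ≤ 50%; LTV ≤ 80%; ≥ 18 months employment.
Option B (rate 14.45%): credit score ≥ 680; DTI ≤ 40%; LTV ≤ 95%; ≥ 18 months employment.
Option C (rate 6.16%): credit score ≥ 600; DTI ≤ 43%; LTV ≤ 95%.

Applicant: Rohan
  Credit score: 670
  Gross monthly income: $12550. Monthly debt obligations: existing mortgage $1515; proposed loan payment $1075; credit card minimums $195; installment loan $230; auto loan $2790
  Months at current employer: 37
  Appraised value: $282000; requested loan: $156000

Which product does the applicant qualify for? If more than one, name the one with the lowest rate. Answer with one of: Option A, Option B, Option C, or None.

Total debts = (1,515 + 1,075 + 195 + 230 + 2,790) = 5,805; DTI = 5,805/12,550 = 46.3%.
LTV = 156,000/282,000 = 55.3%.
Option A: score 670 ≥ 600; DTI 46.3% ≤ 50%; LTV 55.3% ≤ 80%; employment 37 ≥ 18 mo → qualifies.
Option B: score 670 < 680; DTI 46.3% > 40%; LTV 55.3% ≤ 95%; employment 37 ≥ 18 mo → does not qualify.
Option C: score 670 ≥ 600; DTI 46.3% > 43%; LTV 55.3% ≤ 95% → does not qualify.

Option A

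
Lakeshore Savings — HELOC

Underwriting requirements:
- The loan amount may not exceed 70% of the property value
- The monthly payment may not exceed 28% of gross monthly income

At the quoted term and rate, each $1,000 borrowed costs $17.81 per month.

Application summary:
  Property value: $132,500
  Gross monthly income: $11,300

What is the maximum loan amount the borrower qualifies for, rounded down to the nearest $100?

Payment cap: 28% × $11,300 = $3,164/month.
At $17.81 per $1,000, that supports 3,164/17.81 × 1,000 ≈ $177,653 → $177,600.
LTV cap: 70% × $132,500 = $92,750 → $92,700.
Binding constraint: loan-to-value.

$92,700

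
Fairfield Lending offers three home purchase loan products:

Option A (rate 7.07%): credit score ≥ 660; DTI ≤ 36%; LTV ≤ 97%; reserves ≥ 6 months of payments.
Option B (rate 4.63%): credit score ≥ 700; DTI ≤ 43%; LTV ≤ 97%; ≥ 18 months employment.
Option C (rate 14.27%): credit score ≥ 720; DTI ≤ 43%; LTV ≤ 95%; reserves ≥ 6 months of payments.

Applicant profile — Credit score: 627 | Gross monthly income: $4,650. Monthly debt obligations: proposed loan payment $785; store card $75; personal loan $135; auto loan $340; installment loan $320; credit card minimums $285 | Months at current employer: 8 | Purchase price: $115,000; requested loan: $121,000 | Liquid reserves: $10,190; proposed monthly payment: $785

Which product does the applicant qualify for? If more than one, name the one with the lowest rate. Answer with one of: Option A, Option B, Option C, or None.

Total debts = (785 + 75 + 135 + 340 + 320 + 285) = 1,940; DTI = 1,940/4,650 = 41.7%.
LTV = 121,000/115,000 = 105.2%.
Reserves = 10,190/785 = 13.0 months.
Option A: score 627 < 660; DTI 41.7% > 36%; LTV 105.2% > 97%; reserves 13.0 ≥ 6 mo → does not qualify.
Option B: score 627 < 700; DTI 41.7% ≤ 43%; LTV 105.2% > 97%; employment 8 < 18 mo → does not qualify.
Option C: score 627 < 720; DTI 41.7% ≤ 43%; LTV 105.2% > 95%; reserves 13.0 ≥ 6 mo → does not qualify.

None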